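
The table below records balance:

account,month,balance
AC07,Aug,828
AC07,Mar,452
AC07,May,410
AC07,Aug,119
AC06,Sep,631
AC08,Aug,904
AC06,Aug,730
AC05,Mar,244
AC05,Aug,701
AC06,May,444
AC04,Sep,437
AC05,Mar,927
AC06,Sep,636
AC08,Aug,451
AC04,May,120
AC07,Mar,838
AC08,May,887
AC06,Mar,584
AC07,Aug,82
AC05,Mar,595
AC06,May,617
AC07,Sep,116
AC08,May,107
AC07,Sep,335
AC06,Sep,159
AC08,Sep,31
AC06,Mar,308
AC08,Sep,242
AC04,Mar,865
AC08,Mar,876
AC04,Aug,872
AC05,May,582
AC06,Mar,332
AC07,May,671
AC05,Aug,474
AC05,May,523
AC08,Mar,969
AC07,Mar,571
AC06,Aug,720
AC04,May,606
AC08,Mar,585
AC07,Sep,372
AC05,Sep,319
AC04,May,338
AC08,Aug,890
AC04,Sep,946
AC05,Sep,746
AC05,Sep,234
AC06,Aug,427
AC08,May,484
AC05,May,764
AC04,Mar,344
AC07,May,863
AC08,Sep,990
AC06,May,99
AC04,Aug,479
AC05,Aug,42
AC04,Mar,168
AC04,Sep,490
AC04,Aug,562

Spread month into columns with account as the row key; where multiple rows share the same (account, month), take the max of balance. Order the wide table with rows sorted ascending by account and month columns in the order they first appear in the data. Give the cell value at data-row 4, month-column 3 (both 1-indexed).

With rows sorted ascending by account, row 4 is account=AC07. month columns in first-appearance order: Aug, Mar, May, Sep; column 3 is May.
Long rows with account=AC07, month=May: max(410, 671, 863) = 863.

863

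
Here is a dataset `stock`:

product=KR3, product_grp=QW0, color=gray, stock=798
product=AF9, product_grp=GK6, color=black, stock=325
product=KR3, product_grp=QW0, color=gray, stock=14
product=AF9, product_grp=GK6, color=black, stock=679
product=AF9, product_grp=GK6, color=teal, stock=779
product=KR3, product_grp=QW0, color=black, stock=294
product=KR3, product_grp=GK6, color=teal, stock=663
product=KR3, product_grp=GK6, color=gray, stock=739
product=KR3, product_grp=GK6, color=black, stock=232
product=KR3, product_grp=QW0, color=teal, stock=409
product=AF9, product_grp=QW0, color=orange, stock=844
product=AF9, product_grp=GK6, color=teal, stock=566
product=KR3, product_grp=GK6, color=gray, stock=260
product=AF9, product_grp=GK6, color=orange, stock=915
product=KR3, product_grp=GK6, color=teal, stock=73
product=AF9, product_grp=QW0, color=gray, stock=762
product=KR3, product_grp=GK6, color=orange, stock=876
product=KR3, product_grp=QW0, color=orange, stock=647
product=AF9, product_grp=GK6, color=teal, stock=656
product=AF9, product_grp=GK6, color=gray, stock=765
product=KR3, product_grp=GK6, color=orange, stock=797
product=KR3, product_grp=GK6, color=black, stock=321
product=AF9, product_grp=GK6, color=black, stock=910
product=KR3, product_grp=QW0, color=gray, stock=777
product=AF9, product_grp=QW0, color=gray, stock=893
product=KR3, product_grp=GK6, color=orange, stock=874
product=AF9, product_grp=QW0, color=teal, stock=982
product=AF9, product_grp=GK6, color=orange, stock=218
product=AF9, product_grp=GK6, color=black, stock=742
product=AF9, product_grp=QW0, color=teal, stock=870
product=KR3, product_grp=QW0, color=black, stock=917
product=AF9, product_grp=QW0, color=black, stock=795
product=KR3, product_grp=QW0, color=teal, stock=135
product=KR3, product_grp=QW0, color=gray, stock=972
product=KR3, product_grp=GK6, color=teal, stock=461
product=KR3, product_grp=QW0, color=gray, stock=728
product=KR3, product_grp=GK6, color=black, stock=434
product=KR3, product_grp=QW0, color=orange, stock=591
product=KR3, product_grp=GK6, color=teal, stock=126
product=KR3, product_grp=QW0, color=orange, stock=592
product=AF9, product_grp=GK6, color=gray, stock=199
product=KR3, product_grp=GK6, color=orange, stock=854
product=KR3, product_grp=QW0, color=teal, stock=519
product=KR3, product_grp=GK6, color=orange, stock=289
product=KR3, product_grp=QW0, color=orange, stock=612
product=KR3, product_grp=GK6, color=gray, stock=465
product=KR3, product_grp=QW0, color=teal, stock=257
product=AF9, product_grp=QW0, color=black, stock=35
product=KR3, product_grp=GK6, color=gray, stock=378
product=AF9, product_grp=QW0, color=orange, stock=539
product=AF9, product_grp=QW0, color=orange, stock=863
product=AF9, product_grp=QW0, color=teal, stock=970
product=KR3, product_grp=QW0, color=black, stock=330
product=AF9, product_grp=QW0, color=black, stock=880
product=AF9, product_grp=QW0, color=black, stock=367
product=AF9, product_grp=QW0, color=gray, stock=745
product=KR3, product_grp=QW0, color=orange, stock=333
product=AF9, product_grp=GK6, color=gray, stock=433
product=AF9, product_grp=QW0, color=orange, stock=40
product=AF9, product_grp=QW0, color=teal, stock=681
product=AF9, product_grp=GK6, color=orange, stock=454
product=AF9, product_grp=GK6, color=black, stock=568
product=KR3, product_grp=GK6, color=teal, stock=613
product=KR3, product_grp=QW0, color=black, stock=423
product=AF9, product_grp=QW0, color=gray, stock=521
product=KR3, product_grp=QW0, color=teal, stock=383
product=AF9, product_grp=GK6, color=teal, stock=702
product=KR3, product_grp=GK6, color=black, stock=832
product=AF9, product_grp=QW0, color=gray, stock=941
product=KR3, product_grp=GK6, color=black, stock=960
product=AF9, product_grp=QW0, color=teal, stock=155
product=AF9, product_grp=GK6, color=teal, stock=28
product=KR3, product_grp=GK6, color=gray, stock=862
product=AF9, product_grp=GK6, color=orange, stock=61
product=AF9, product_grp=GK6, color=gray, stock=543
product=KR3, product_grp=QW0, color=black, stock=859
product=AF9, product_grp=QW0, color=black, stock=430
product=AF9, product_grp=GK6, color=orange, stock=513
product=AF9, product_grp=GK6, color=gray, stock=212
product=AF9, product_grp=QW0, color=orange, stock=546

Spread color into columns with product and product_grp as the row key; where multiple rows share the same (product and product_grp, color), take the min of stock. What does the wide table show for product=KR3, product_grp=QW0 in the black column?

294

Rows with product=KR3, product_grp=QW0 and color=black: stock values are 294, 917, 330, 423, 859.
min(294, 917, 330, 423, 859) = 294.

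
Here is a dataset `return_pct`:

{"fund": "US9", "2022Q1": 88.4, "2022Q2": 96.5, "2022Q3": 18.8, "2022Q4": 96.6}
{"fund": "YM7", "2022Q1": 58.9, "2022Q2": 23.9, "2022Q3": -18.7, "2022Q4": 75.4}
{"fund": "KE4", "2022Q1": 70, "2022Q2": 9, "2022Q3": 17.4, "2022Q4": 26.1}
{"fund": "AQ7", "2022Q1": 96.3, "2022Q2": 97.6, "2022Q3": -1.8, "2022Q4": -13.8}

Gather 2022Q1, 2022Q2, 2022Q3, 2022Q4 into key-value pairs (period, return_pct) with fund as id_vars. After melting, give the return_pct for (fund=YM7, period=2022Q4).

Unpivoting turns each (fund, wide-column) pair into one long row.
The wide cell at row YM7, column 2022Q4 holds 75.4, so the long row (YM7, 2022Q4) has return_pct=75.4.

75.4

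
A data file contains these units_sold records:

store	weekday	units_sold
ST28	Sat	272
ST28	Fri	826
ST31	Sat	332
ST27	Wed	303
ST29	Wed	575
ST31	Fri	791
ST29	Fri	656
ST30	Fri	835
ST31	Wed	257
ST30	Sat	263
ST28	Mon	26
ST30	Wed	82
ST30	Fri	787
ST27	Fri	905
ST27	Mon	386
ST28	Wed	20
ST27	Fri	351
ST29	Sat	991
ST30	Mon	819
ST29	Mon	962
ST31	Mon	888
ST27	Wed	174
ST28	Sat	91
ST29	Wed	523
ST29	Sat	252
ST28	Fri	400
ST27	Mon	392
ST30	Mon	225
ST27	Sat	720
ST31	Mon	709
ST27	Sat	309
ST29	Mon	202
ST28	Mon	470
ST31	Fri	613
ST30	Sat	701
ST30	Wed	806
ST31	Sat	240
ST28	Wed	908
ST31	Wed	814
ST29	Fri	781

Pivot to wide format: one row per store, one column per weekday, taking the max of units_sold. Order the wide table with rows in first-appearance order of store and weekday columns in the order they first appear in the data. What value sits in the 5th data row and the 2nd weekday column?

835

With rows in first-appearance order of store, row 5 is store=ST30. weekday columns in first-appearance order: Sat, Fri, Wed, Mon; column 2 is Fri.
Long rows with store=ST30, weekday=Fri: max(835, 787) = 835.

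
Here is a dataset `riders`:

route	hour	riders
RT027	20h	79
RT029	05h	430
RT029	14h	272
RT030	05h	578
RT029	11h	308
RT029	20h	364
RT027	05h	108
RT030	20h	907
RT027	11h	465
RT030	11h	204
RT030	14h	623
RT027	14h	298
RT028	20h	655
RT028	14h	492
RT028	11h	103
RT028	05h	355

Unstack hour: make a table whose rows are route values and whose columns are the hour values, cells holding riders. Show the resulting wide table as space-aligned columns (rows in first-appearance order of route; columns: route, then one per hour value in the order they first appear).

route  20h  05h  14h  11h
RT027  79   108  298  465
RT029  364  430  272  308
RT030  907  578  623  204
RT028  655  355  492  103

Columns: route plus the 4 distinct hour values (20h, 05h, 14h, 11h).
For example, row RT027 column 20h takes riders=79 from the long row (RT027, 20h).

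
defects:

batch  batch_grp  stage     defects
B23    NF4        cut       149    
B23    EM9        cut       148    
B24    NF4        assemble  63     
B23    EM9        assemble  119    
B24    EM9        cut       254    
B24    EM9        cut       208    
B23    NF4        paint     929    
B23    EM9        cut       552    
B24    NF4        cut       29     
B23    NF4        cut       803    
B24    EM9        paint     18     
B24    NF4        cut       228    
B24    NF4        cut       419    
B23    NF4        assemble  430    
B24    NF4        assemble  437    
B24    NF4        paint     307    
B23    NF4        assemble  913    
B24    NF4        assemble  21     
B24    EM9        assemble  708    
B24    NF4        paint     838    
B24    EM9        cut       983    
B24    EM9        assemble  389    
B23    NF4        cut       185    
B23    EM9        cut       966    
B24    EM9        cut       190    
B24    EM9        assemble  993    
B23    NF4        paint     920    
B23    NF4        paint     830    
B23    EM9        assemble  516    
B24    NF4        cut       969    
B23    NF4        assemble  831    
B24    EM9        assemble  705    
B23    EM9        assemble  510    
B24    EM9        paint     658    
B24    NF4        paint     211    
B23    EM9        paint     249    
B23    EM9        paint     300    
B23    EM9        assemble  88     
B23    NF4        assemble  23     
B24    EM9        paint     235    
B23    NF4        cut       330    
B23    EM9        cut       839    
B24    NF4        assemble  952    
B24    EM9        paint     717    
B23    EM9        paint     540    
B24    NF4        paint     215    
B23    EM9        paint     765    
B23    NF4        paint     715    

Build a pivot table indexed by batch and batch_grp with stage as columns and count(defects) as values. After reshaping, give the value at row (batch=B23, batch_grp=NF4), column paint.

Rows with batch=B23, batch_grp=NF4 and stage=paint: defects values are 929, 920, 830, 715.
4 rows match — count = 4.

4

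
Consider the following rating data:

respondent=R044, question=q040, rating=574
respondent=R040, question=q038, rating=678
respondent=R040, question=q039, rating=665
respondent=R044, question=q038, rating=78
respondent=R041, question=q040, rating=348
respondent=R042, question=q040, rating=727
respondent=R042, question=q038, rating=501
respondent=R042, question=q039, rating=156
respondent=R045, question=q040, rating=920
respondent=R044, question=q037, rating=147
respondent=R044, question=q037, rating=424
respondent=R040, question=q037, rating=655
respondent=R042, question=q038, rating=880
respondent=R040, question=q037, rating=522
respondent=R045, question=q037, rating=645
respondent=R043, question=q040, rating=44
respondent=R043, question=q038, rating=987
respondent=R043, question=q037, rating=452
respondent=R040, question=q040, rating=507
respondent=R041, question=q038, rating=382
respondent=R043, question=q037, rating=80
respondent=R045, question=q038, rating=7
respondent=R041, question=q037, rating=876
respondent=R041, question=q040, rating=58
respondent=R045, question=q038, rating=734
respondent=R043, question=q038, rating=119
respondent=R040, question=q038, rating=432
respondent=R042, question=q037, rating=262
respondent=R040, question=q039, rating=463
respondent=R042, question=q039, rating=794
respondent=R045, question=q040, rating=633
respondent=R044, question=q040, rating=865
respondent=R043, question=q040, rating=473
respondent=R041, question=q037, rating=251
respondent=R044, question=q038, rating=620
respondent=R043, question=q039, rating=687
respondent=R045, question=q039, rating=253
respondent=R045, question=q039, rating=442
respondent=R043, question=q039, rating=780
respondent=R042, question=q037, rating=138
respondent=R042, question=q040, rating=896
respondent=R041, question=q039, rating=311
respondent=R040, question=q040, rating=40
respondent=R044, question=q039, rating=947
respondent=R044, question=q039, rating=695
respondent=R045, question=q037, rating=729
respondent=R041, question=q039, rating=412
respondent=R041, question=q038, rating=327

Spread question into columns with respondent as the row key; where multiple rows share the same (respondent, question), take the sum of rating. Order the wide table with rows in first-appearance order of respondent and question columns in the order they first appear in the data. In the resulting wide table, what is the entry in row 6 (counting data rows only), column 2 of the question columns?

1106

With rows in first-appearance order of respondent, row 6 is respondent=R043. question columns in first-appearance order: q040, q038, q039, q037; column 2 is q038.
Long rows with respondent=R043, question=q038: 987 + 119 = 1106.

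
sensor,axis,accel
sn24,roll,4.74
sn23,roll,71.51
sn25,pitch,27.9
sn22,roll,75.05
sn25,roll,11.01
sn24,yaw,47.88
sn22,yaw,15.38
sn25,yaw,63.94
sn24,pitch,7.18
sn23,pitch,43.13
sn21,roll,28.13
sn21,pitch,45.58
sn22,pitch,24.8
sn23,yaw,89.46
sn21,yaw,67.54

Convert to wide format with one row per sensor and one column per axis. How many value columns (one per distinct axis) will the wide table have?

3

3 distinct axis values: pitch, yaw, roll.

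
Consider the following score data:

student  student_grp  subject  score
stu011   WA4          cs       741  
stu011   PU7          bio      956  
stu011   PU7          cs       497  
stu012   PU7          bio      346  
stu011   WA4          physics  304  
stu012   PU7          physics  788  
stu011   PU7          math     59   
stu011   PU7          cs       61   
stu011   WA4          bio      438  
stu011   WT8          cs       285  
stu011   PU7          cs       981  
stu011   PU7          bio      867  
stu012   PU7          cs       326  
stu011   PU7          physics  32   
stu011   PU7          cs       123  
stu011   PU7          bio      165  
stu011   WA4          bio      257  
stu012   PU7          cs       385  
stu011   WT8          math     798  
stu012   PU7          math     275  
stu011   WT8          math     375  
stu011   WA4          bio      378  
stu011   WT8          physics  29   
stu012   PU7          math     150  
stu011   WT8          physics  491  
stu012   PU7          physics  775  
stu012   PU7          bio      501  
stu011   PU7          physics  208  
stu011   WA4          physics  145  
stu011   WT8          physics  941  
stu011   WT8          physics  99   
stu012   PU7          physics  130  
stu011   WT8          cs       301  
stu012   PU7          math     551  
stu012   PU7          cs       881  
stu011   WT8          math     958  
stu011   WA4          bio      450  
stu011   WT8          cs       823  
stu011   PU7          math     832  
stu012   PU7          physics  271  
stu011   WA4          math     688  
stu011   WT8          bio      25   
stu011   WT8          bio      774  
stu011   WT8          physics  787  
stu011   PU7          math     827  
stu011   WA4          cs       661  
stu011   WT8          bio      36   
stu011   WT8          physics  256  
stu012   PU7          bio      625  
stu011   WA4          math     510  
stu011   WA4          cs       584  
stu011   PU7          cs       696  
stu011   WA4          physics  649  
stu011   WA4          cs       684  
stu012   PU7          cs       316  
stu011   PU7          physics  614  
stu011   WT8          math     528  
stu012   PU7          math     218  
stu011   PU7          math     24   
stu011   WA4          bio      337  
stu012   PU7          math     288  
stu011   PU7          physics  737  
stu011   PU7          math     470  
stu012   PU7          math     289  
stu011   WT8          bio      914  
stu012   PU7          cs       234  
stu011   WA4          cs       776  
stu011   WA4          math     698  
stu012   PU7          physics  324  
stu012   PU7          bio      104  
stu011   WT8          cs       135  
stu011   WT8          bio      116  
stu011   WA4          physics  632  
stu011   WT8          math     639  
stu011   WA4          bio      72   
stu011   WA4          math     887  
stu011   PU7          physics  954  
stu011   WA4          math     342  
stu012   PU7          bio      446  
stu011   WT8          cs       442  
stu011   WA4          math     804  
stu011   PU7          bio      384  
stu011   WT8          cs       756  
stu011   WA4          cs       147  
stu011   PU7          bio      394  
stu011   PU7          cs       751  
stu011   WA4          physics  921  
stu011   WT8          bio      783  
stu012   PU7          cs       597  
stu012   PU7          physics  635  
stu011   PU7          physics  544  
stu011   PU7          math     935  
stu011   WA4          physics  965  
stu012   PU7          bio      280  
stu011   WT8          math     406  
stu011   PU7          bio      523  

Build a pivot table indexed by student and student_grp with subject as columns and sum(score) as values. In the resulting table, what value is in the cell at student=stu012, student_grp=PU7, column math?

1771

Rows with student=stu012, student_grp=PU7 and subject=math: score values are 275, 150, 551, 218, 288, 289.
275 + 150 + 551 + 218 + 288 + 289 = 1771.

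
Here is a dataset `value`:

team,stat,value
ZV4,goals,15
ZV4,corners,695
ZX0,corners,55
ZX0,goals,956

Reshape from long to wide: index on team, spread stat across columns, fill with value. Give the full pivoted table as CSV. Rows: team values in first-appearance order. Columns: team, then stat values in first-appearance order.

team,goals,corners
ZV4,15,695
ZX0,956,55

Columns: team plus the 2 distinct stat values (goals, corners).
For example, row ZV4 column goals takes value=15 from the long row (ZV4, goals).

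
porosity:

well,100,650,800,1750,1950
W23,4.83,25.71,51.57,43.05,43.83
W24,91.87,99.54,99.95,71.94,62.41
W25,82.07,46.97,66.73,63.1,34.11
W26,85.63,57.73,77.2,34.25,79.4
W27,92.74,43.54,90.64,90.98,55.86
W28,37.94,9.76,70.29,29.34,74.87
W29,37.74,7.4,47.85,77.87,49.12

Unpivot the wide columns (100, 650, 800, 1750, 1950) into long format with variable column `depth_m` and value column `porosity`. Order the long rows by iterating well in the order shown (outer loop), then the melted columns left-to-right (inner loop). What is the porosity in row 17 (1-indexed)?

35 rows total (7 × 5). Row 17: index ⌊(17-1)/5⌋ = 3 into well → W26; (17-1) mod 5 = 1 into the melted columns → 650.
So row 17 is (W26, 650, 57.73); porosity = 57.73.

57.73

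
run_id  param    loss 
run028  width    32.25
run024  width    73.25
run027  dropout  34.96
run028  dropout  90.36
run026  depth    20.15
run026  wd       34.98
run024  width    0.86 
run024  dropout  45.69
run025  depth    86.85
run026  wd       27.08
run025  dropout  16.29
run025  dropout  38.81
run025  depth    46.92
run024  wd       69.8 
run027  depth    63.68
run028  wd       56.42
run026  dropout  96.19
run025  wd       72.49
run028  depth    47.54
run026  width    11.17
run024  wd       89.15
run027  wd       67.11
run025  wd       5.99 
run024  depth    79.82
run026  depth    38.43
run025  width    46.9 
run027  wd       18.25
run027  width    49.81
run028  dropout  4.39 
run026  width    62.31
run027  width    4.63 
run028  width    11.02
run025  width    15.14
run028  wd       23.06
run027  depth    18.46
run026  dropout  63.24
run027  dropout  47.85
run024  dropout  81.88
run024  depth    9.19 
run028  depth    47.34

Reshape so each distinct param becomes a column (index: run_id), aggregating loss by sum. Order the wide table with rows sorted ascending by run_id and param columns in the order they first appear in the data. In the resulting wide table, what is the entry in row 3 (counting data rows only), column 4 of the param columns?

With rows sorted ascending by run_id, row 3 is run_id=run026. param columns in first-appearance order: width, dropout, depth, wd; column 4 is wd.
Long rows with run_id=run026, param=wd: 34.98 + 27.08 = 62.06.

62.06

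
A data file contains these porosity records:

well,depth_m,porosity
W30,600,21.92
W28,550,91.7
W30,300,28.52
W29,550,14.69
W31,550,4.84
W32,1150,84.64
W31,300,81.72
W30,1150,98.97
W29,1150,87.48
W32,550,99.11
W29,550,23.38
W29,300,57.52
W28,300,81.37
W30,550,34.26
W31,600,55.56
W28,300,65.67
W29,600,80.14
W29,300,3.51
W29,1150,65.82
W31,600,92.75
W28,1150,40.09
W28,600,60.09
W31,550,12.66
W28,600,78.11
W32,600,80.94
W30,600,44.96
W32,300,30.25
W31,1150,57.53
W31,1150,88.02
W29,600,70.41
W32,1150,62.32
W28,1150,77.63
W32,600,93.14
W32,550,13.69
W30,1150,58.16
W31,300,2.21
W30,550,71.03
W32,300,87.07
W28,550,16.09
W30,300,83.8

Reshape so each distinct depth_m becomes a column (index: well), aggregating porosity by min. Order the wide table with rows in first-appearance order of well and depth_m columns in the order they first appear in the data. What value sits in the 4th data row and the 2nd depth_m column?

4.84

With rows in first-appearance order of well, row 4 is well=W31. depth_m columns in first-appearance order: 600, 550, 300, 1150; column 2 is 550.
Long rows with well=W31, depth_m=550: min(4.84, 12.66) = 4.84.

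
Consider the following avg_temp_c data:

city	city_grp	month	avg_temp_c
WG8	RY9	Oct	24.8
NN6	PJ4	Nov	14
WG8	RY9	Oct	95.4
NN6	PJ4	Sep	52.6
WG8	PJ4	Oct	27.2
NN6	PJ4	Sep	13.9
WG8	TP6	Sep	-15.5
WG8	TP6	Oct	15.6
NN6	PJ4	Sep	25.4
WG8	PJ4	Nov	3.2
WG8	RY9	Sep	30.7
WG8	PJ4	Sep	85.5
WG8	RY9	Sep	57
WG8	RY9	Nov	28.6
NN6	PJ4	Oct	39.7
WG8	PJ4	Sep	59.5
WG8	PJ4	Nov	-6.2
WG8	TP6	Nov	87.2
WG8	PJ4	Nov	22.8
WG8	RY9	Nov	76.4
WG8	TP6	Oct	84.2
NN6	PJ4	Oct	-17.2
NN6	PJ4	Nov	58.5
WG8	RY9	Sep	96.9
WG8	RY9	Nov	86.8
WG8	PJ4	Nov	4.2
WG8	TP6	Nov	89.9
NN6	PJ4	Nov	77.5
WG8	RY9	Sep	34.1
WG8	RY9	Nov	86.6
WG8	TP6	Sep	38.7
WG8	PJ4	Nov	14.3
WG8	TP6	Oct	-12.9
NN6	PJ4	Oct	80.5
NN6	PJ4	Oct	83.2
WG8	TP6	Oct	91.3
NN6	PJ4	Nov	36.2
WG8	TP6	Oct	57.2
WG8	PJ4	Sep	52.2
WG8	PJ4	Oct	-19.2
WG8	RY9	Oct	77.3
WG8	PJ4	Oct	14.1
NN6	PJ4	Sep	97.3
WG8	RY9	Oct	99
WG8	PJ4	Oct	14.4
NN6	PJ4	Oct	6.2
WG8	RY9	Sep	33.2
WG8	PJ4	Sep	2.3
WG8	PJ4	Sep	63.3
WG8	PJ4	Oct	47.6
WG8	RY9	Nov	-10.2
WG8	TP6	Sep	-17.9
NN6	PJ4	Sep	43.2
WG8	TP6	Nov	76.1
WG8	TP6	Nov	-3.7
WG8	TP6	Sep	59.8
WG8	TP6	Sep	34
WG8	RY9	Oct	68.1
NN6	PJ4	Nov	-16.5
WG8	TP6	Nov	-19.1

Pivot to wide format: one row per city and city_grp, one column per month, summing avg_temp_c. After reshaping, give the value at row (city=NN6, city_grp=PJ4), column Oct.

Rows with city=NN6, city_grp=PJ4 and month=Oct: avg_temp_c values are 39.7, -17.2, 80.5, 83.2, 6.2.
39.7 + -17.2 + 80.5 + 83.2 + 6.2 = 192.4.

192.4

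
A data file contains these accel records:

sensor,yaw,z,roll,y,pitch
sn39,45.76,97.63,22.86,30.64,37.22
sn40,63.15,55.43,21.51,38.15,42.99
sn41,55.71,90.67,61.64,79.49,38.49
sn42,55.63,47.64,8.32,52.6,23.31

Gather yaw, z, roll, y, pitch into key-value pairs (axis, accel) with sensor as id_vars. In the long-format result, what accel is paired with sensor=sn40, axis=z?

Unpivoting turns each (sensor, wide-column) pair into one long row.
The wide cell at row sn40, column z holds 55.43, so the long row (sn40, z) has accel=55.43.

55.43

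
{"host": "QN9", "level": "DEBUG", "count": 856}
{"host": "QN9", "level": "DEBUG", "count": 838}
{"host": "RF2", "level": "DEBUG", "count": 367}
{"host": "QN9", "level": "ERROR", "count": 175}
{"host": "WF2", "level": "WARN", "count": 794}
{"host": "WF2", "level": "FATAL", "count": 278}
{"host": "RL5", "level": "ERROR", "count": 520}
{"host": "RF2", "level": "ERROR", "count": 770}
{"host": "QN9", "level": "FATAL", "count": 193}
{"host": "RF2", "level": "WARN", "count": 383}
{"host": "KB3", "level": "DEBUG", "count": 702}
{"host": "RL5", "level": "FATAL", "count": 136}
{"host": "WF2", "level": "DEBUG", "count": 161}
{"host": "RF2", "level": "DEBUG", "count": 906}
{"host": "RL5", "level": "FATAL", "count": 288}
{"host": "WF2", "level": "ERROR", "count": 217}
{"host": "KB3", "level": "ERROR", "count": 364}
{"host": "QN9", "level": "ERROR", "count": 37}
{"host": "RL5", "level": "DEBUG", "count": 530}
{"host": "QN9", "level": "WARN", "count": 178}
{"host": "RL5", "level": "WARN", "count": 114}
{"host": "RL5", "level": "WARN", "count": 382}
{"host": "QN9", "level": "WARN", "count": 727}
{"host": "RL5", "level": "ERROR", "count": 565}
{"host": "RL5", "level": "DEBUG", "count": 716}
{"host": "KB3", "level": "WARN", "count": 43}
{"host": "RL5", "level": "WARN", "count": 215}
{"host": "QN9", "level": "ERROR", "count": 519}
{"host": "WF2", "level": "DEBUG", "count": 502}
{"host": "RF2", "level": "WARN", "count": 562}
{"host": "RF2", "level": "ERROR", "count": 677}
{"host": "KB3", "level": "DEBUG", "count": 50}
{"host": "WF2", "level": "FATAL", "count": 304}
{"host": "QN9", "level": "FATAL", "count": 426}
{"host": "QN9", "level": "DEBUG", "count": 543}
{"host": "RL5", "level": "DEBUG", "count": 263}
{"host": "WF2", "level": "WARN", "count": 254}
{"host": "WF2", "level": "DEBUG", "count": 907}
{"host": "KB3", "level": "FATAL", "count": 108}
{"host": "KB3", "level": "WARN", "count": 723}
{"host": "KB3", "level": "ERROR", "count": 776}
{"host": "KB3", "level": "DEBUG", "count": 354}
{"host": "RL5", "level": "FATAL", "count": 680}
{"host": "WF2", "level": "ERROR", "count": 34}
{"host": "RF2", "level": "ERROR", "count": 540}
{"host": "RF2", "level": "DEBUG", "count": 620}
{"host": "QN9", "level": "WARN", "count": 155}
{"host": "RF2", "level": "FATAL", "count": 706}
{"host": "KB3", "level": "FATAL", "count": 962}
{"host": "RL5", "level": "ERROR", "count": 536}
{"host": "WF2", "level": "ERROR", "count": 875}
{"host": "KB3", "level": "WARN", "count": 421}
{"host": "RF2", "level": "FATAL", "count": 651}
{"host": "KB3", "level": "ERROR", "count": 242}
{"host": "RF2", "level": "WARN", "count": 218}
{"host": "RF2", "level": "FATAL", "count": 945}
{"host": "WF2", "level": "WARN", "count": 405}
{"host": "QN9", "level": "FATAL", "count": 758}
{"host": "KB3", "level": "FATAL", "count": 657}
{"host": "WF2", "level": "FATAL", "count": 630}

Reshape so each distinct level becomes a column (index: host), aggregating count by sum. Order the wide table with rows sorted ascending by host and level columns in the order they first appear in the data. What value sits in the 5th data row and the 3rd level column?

1453

With rows sorted ascending by host, row 5 is host=WF2. level columns in first-appearance order: DEBUG, ERROR, WARN, FATAL; column 3 is WARN.
Long rows with host=WF2, level=WARN: 794 + 254 + 405 = 1453.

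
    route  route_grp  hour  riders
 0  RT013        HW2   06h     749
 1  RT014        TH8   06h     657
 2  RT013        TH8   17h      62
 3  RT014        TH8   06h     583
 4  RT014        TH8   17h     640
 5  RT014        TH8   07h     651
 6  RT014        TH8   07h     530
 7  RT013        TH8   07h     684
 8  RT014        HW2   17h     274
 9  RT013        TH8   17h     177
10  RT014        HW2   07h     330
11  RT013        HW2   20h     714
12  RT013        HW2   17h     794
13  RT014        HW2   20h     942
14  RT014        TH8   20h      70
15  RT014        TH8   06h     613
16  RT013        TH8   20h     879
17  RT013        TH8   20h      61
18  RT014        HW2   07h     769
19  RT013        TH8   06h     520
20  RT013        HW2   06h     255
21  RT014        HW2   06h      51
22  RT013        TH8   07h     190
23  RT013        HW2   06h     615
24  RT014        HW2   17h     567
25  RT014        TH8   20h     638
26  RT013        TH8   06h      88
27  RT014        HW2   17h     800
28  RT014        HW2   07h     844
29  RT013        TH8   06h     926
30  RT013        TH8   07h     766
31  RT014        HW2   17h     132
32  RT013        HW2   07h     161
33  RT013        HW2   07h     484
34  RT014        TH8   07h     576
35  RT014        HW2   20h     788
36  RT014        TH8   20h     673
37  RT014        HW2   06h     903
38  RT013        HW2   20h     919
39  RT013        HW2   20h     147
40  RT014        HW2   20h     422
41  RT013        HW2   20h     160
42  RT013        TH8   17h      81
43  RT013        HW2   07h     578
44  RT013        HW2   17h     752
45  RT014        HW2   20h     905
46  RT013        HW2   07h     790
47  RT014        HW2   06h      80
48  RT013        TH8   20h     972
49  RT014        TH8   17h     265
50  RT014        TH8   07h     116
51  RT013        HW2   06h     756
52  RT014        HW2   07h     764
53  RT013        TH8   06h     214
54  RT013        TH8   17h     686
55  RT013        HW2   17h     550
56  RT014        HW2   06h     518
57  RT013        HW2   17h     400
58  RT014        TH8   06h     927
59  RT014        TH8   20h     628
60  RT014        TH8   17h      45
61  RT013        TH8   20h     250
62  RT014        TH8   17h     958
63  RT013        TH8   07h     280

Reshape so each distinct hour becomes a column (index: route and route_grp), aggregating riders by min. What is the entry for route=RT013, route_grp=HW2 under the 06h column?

Rows with route=RT013, route_grp=HW2 and hour=06h: riders values are 749, 255, 615, 756.
min(749, 255, 615, 756) = 255.

255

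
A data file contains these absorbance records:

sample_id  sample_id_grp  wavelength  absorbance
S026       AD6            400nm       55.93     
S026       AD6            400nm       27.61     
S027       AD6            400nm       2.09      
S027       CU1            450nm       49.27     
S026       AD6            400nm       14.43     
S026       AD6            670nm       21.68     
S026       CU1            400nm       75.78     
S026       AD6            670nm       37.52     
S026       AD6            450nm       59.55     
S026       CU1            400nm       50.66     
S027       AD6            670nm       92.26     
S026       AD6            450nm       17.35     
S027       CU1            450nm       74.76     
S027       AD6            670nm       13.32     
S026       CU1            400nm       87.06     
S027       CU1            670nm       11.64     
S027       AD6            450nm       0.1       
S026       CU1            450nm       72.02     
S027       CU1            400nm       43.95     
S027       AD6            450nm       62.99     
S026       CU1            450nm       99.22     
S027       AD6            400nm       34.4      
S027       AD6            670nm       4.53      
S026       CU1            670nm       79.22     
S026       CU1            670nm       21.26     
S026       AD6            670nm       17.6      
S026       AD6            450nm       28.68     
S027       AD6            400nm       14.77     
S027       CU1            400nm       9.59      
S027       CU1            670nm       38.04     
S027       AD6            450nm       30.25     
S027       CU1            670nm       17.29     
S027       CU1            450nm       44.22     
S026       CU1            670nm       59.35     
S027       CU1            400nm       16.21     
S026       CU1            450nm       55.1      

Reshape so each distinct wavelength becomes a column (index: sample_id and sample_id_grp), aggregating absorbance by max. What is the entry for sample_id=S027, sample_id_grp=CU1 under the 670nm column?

Rows with sample_id=S027, sample_id_grp=CU1 and wavelength=670nm: absorbance values are 11.64, 38.04, 17.29.
max(11.64, 38.04, 17.29) = 38.04.

38.04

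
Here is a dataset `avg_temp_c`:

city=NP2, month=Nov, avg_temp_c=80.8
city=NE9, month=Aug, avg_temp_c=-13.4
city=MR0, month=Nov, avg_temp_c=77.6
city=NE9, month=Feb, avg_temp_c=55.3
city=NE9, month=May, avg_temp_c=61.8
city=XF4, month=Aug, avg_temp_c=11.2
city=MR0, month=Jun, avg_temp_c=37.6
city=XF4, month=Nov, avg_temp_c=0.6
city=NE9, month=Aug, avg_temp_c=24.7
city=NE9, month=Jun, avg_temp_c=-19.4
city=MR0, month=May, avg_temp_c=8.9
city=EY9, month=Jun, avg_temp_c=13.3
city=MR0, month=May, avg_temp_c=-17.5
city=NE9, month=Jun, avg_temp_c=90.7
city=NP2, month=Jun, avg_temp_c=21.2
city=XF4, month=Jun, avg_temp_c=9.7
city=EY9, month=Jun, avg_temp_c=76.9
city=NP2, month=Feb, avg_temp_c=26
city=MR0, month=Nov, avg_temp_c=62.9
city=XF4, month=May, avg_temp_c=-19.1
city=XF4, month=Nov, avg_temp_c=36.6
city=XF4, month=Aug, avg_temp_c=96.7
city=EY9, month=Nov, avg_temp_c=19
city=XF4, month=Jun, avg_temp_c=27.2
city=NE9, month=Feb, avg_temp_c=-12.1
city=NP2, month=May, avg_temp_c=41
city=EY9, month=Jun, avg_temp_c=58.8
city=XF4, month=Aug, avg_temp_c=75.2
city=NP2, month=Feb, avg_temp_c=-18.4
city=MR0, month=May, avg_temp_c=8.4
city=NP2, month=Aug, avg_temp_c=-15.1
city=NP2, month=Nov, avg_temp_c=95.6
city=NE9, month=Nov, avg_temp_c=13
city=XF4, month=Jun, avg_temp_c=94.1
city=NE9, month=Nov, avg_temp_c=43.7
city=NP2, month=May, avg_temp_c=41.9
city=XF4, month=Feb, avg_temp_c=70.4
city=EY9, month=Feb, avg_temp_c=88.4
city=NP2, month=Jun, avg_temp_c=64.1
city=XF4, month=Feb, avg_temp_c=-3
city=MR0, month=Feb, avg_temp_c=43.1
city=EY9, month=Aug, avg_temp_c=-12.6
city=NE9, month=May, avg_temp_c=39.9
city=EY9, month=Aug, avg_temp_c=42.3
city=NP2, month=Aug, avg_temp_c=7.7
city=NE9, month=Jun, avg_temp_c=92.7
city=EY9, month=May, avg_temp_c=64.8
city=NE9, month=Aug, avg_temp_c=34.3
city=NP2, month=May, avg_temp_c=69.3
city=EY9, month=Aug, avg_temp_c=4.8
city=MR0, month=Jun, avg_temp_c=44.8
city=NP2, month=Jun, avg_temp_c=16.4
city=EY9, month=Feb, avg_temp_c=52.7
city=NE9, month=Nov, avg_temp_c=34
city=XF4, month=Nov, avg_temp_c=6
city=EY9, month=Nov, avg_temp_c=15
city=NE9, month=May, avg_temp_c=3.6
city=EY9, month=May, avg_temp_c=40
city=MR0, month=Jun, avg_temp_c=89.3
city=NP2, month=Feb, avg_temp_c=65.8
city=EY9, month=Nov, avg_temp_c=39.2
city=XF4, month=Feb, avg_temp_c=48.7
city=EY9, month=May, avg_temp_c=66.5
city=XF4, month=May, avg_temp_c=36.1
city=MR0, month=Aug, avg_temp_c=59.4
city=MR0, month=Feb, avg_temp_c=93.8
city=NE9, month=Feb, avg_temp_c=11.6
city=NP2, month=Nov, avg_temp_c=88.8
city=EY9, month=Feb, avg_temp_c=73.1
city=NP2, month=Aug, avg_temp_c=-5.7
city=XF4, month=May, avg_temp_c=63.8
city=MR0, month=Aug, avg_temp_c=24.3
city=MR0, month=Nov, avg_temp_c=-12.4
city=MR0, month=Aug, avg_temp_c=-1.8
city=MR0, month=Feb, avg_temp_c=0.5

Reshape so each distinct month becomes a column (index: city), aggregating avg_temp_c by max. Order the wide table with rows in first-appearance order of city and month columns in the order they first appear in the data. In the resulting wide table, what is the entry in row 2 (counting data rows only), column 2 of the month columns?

34.3

With rows in first-appearance order of city, row 2 is city=NE9. month columns in first-appearance order: Nov, Aug, Feb, May, Jun; column 2 is Aug.
Long rows with city=NE9, month=Aug: max(-13.4, 24.7, 34.3) = 34.3.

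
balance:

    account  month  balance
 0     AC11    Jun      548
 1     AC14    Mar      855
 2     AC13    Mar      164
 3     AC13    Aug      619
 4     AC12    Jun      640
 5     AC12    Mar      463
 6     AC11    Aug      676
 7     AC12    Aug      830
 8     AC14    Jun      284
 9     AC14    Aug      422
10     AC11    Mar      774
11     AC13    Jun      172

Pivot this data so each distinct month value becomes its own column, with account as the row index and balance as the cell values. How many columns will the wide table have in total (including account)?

4

1 column for account plus 3 distinct month values → 4 columns.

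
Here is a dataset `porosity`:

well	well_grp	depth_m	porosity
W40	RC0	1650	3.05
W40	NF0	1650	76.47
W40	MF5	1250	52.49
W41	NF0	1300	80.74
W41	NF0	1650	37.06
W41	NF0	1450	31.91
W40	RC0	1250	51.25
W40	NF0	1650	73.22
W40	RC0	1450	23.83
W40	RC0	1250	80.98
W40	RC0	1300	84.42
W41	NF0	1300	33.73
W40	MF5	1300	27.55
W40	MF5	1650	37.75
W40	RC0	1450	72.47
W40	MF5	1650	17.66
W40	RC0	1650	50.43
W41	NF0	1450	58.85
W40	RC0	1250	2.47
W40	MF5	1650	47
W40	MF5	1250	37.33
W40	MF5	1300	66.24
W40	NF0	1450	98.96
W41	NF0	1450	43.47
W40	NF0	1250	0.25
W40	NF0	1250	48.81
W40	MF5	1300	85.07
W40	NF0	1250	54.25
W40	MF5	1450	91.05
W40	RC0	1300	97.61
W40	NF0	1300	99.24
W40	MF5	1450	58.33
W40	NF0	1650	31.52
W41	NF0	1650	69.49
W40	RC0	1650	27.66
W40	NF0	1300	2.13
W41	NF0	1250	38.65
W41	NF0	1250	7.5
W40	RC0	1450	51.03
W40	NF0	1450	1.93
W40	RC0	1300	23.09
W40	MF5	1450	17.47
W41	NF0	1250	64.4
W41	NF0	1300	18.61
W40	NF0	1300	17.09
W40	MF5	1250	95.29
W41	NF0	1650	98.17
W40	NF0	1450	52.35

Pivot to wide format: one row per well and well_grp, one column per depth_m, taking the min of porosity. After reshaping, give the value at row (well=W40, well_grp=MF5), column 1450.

17.47

Rows with well=W40, well_grp=MF5 and depth_m=1450: porosity values are 91.05, 58.33, 17.47.
min(91.05, 58.33, 17.47) = 17.47.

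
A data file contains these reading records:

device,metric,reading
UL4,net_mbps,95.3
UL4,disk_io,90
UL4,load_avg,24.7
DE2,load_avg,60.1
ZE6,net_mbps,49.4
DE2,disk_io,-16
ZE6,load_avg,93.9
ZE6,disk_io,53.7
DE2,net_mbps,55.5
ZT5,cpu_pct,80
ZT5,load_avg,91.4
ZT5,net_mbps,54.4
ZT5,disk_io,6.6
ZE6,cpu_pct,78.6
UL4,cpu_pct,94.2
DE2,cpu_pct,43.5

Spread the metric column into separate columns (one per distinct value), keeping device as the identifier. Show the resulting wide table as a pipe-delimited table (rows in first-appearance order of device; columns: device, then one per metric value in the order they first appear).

| device | net_mbps | disk_io | load_avg | cpu_pct |
| UL4 | 95.3 | 90 | 24.7 | 94.2 |
| DE2 | 55.5 | -16 | 60.1 | 43.5 |
| ZE6 | 49.4 | 53.7 | 93.9 | 78.6 |
| ZT5 | 54.4 | 6.6 | 91.4 | 80 |

Columns: device plus the 4 distinct metric values (net_mbps, disk_io, load_avg, cpu_pct).
For example, row UL4 column net_mbps takes reading=95.3 from the long row (UL4, net_mbps).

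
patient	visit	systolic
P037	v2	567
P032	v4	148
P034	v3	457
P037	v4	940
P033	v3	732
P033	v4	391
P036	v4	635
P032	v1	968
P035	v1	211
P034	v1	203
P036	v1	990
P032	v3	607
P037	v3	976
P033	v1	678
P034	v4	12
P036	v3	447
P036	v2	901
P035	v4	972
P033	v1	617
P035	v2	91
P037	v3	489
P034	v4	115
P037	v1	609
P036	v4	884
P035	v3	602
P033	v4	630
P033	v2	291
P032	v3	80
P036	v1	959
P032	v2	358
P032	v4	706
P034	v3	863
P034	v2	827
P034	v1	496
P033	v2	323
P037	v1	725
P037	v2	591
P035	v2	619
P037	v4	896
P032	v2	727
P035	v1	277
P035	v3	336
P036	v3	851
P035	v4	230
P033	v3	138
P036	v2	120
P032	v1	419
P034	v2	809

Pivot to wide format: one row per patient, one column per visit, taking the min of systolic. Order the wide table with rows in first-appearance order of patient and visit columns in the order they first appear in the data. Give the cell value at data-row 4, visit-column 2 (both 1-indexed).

391

With rows in first-appearance order of patient, row 4 is patient=P033. visit columns in first-appearance order: v2, v4, v3, v1; column 2 is v4.
Long rows with patient=P033, visit=v4: min(391, 630) = 391.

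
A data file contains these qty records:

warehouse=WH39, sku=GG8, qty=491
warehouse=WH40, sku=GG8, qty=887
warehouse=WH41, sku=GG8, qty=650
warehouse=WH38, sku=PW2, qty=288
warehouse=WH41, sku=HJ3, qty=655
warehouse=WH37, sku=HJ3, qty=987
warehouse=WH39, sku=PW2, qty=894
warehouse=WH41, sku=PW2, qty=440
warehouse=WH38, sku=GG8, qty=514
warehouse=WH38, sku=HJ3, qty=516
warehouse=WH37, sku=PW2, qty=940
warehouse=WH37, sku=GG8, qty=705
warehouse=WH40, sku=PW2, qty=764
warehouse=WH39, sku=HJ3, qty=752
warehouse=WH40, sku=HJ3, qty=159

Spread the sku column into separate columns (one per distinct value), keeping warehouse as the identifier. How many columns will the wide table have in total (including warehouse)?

1 column for warehouse plus 3 distinct sku values → 4 columns.

4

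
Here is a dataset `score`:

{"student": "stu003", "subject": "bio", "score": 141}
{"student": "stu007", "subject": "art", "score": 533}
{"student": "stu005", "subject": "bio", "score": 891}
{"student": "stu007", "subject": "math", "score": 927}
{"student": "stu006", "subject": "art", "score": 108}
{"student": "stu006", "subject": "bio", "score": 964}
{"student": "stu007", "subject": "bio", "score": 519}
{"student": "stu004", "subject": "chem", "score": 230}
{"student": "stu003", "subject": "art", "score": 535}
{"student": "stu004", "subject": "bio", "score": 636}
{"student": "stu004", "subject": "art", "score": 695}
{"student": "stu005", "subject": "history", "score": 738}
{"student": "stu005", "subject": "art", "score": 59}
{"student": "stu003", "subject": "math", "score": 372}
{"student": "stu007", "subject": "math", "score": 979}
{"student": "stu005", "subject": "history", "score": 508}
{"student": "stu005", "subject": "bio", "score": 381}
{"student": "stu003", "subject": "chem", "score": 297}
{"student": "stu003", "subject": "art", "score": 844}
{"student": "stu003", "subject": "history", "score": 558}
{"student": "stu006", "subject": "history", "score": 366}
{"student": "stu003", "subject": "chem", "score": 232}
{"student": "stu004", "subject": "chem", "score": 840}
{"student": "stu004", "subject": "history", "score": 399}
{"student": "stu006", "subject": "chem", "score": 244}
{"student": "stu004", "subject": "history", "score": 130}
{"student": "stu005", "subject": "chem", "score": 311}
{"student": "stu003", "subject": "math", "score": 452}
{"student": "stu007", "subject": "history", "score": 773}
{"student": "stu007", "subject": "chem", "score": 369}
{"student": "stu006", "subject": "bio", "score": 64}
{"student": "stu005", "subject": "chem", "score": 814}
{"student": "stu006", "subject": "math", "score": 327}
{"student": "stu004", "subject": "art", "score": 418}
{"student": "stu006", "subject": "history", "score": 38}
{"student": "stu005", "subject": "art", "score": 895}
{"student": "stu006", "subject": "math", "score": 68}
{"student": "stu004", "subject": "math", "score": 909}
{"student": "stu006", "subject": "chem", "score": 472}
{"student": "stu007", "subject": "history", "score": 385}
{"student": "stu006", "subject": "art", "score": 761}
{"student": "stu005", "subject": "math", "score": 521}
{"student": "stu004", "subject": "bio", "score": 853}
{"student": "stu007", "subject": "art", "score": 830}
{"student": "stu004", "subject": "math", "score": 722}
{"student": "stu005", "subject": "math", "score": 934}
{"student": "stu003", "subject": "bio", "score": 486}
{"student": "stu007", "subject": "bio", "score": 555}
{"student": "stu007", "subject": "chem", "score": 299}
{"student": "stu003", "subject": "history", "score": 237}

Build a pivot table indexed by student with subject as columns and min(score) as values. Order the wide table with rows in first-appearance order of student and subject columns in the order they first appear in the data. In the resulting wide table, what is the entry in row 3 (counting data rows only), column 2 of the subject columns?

With rows in first-appearance order of student, row 3 is student=stu005. subject columns in first-appearance order: bio, art, math, chem, history; column 2 is art.
Long rows with student=stu005, subject=art: min(59, 895) = 59.

59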